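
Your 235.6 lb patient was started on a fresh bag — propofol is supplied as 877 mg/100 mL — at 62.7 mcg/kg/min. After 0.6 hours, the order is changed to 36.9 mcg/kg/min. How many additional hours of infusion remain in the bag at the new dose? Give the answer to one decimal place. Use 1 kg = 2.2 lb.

2.7 hours

Initial rate:
Weight = 235.6 lb ÷ 2.2 lb/kg = 107.0909 kg
Dose = 62.7 mcg/kg/min × 107.0909 kg = 6714.6 mcg/min
6714.6 mcg/min × 60 min/hr = 402876 mcg/hr
Concentration = 877 mg ÷ 100 mL = 8.77 mg/mL = 8770 mcg/mL
Rate = 402876 mcg/hr ÷ 8770 mcg/mL = 45.93797 mL/hr
Volume infused so far = 45.93797 mL/hr × 0.6 hr = 27.56278 mL
Volume remaining = 100 − 27.56278 = 72.43722 mL
New rate:
Dose = 36.9 mcg/kg/min × 107.0909 kg = 3951.655 mcg/min
3951.655 mcg/min × 60 min/hr = 237099.3 mcg/hr
Rate = 237099.3 mcg/hr ÷ 8770 mcg/mL = 27.03526 mL/hr
Time remaining = 72.43722 mL ÷ 27.03526 mL/hr = 2.67936 hr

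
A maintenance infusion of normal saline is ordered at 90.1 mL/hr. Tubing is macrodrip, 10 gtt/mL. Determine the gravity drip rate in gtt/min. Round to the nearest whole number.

90.1 mL/hr ÷ 60 min/hr = 1.501667 mL/min
1.501667 mL/min × 10 gtt/mL = 15.01667 gtt/min

15 gtt/min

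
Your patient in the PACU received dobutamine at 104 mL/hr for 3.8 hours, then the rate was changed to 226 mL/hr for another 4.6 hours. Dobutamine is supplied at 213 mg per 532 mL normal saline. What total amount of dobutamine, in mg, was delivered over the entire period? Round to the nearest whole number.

574 mg

Concentration = 213 mg ÷ 532 mL = 0.4003759 mg/mL
Stage 1: 104 mL/hr × 3.8 hr = 395.2 mL → 395.2 mL × 0.4003759 mg/mL = 158.2286 mg
Stage 2: 226 mL/hr × 4.6 hr = 1039.6 mL → 1039.6 mL × 0.4003759 mg/mL = 416.2308 mg
Total = 158.2286 + 416.2308 = 574.4594 mg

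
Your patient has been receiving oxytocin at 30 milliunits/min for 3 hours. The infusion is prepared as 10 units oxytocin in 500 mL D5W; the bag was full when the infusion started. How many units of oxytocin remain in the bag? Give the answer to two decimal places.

4.60 units

30 milliunits/min × 60 min/hr = 1800 milliunits/hr
Concentration = 10 units ÷ 500 mL = 0.02 units/mL = 20 milliunits/mL
Rate = 1800 milliunits/hr ÷ 20 milliunits/mL = 90 mL/hr
Volume infused = 90 mL/hr × 3 hr = 270 mL
Volume remaining = 500 − 270 = 230 mL
Drug remaining = 230 mL × 20 milliunits/mL = 4600 milliunits = 4.6 units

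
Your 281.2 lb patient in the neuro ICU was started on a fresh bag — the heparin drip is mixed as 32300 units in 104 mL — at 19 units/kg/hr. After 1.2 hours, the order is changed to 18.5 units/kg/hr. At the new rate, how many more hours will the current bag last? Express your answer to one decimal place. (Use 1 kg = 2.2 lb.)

12.4 hours

Initial rate:
Weight = 281.2 lb ÷ 2.2 lb/kg = 127.8182 kg
Dose = 19 units/kg/hr × 127.8182 kg = 2428.545 units/hr
Concentration = 32300 units ÷ 104 mL = 310.5769 units/mL
Rate = 2428.545 units/hr ÷ 310.5769 units/mL = 7.819465 mL/hr
Volume infused so far = 7.819465 mL/hr × 1.2 hr = 9.383358 mL
Volume remaining = 104 − 9.383358 = 94.61664 mL
New rate:
Dose = 18.5 units/kg/hr × 127.8182 kg = 2364.636 units/hr
Rate = 2364.636 units/hr ÷ 310.5769 units/mL = 7.61369 mL/hr
Time remaining = 94.61664 mL ÷ 7.61369 mL/hr = 12.42717 hr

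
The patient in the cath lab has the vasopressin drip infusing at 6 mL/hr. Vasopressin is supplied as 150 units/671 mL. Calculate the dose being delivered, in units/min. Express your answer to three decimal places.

Concentration = 150 units ÷ 671 mL = 0.2235469 units/mL
Drug rate = 6 mL/hr × 0.2235469 units/mL = 1.341282 units/hr
1.341282 units/hr ÷ 60 min/hr = 0.02235469 units/min

0.022 units/min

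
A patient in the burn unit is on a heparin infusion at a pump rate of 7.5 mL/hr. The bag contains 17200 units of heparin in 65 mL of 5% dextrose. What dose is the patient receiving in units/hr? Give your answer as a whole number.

Concentration = 17200 units ÷ 65 mL = 264.6154 units/mL
Drug rate = 7.5 mL/hr × 264.6154 units/mL = 1984.615 units/hr

1985 units/hr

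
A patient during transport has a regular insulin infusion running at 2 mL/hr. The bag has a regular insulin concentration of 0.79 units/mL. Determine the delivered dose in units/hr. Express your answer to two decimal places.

1.58 units/hr

Drug rate = 2 mL/hr × 0.79 units/mL = 1.58 units/hr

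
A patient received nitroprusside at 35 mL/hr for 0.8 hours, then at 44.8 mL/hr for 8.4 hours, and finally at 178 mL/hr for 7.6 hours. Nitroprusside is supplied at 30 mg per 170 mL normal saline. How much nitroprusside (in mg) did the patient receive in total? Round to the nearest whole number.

Concentration = 30 mg ÷ 170 mL = 0.1764706 mg/mL
Stage 1: 35 mL/hr × 0.8 hr = 28 mL → 28 mL × 0.1764706 mg/mL = 4.941176 mg
Stage 2: 44.8 mL/hr × 8.4 hr = 376.32 mL → 376.32 mL × 0.1764706 mg/mL = 66.40941 mg
Stage 3: 178 mL/hr × 7.6 hr = 1352.8 mL → 1352.8 mL × 0.1764706 mg/mL = 238.7294 mg
Total = 4.941176 + 66.40941 + 238.7294 = 310.08 mg

310 mg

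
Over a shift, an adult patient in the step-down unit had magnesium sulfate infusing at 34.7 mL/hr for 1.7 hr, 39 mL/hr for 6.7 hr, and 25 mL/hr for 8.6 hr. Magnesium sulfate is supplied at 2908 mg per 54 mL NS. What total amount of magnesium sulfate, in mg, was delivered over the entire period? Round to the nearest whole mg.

28826 mg

Concentration = 2908 mg ÷ 54 mL = 53.85185 mg/mL
Stage 1: 34.7 mL/hr × 1.7 hr = 58.99 mL → 58.99 mL × 53.85185 mg/mL = 3176.721 mg
Stage 2: 39 mL/hr × 6.7 hr = 261.3 mL → 261.3 mL × 53.85185 mg/mL = 14071.49 mg
Stage 3: 25 mL/hr × 8.6 hr = 215 mL → 215 mL × 53.85185 mg/mL = 11578.15 mg
Total = 3176.721 + 14071.49 + 11578.15 = 28826.36 mg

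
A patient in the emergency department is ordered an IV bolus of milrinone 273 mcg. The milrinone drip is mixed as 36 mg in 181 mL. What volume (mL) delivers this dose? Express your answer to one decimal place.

Concentration = 36 mg ÷ 181 mL = 0.198895 mg/mL = 198.895 mcg/mL
Volume = 273 mcg ÷ 198.895 mcg/mL = 1.372583 mL

1.4 mL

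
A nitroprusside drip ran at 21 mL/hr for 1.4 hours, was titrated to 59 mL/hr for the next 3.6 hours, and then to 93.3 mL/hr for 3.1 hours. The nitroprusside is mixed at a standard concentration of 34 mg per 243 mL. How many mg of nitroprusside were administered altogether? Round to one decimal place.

Concentration = 34 mg ÷ 243 mL = 0.1399177 mg/mL
Stage 1: 21 mL/hr × 1.4 hr = 29.4 mL → 29.4 mL × 0.1399177 mg/mL = 4.11358 mg
Stage 2: 59 mL/hr × 3.6 hr = 212.4 mL → 212.4 mL × 0.1399177 mg/mL = 29.71852 mg
Stage 3: 93.3 mL/hr × 3.1 hr = 289.23 mL → 289.23 mL × 0.1399177 mg/mL = 40.4684 mg
Total = 4.11358 + 29.71852 + 40.4684 = 74.30049 mg

74.3 mg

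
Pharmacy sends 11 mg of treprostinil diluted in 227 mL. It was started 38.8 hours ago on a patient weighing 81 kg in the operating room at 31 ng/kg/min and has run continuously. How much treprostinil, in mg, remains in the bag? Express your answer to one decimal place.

5.2 mg

Dose = 31 ng/kg/min × 81 kg = 2511 ng/min
2511 ng/min × 60 min/hr = 150660 ng/hr
Concentration = 11 mg ÷ 227 mL = 0.04845815 mg/mL = 48458.15 ng/mL
Rate = 150660 ng/hr ÷ 48458.15 ng/mL = 3.109075 mL/hr
Volume infused = 3.109075 mL/hr × 38.8 hr = 120.6321 mL
Volume remaining = 227 − 120.6321 = 106.3679 mL
Drug remaining = 106.3679 mL × 48458.15 ng/mL = 5154392 ng = 5.154392 mg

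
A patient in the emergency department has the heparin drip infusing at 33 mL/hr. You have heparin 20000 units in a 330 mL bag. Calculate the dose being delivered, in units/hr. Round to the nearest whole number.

Concentration = 20000 units ÷ 330 mL = 60.60606 units/mL
Drug rate = 33 mL/hr × 60.60606 units/mL = 2000 units/hr

2000 units/hr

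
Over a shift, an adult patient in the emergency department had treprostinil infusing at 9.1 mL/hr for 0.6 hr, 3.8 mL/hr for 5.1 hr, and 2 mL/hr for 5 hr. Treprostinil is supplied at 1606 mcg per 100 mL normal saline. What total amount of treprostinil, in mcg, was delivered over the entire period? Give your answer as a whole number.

Concentration = 1606 mcg ÷ 100 mL = 16.06 mcg/mL
Stage 1: 9.1 mL/hr × 0.6 hr = 5.46 mL → 5.46 mL × 16.06 mcg/mL = 87.6876 mcg
Stage 2: 3.8 mL/hr × 5.1 hr = 19.38 mL → 19.38 mL × 16.06 mcg/mL = 311.2428 mcg
Stage 3: 2 mL/hr × 5 hr = 10 mL → 10 mL × 16.06 mcg/mL = 160.6 mcg
Total = 87.6876 + 311.2428 + 160.6 = 559.5304 mcg

560 mcg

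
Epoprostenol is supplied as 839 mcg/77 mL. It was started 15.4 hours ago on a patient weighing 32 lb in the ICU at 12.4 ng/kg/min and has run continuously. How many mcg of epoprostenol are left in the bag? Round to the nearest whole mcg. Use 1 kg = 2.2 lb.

672 mcg

Weight = 32 lb ÷ 2.2 lb/kg = 14.54545 kg
Dose = 12.4 ng/kg/min × 14.54545 kg = 180.3636 ng/min
180.3636 ng/min × 60 min/hr = 10821.82 ng/hr
Concentration = 839 mcg ÷ 77 mL = 10.8961 mcg/mL = 10896.1 ng/mL
Rate = 10821.82 ng/hr ÷ 10896.1 ng/mL = 0.9931824 mL/hr
Volume infused = 0.9931824 mL/hr × 15.4 hr = 15.29501 mL
Volume remaining = 77 − 15.29501 = 61.70499 mL
Drug remaining = 61.70499 mL × 10896.1 ng/mL = 672344 ng = 672.344 mcg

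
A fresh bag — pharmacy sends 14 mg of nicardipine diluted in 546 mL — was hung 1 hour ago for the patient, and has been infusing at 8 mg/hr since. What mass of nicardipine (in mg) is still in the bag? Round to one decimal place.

6.0 mg

Concentration = 14 mg ÷ 546 mL = 0.02564103 mg/mL
Rate = 8 mg/hr ÷ 0.02564103 mg/mL = 312 mL/hr
Volume infused = 312 mL/hr × 1 hr = 312 mL
Volume remaining = 546 − 312 = 234 mL
Drug remaining = 234 mL × 0.02564103 mg/mL = 6 mg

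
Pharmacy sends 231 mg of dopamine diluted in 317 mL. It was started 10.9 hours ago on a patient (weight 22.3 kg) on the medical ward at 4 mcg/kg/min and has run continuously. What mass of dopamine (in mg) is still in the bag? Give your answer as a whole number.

173 mg

Dose = 4 mcg/kg/min × 22.3 kg = 89.2 mcg/min
89.2 mcg/min × 60 min/hr = 5352 mcg/hr
Concentration = 231 mg ÷ 317 mL = 0.7287066 mg/mL = 728.7066 mcg/mL
Rate = 5352 mcg/hr ÷ 728.7066 mcg/mL = 7.344519 mL/hr
Volume infused = 7.344519 mL/hr × 10.9 hr = 80.05526 mL
Volume remaining = 317 − 80.05526 = 236.9447 mL
Drug remaining = 236.9447 mL × 728.7066 mcg/mL = 172663.2 mcg = 172.6632 mg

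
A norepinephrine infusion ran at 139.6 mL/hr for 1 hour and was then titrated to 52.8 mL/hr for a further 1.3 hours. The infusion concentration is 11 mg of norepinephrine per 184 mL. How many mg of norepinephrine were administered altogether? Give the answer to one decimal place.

12.4 mg

Concentration = 11 mg ÷ 184 mL = 0.05978261 mg/mL
Stage 1: 139.6 mL/hr × 1 hr = 139.6 mL → 139.6 mL × 0.05978261 mg/mL = 8.345652 mg
Stage 2: 52.8 mL/hr × 1.3 hr = 68.64 mL → 68.64 mL × 0.05978261 mg/mL = 4.103478 mg
Total = 8.345652 + 4.103478 = 12.44913 mg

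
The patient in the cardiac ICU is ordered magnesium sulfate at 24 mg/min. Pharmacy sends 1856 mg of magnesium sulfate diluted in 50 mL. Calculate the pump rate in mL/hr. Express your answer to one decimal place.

24 mg/min × 60 min/hr = 1440 mg/hr
Concentration = 1856 mg ÷ 50 mL = 37.12 mg/mL
Rate = 1440 mg/hr ÷ 37.12 mg/mL = 38.7931 mL/hr

38.8 mL/hr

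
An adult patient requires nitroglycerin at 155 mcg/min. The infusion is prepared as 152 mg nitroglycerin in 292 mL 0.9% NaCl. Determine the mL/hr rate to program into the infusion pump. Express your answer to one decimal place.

17.9 mL/hr

155 mcg/min × 60 min/hr = 9300 mcg/hr
Concentration = 152 mg ÷ 292 mL = 0.5205479 mg/mL = 520.5479 mcg/mL
Rate = 9300 mcg/hr ÷ 520.5479 mcg/mL = 17.86579 mL/hr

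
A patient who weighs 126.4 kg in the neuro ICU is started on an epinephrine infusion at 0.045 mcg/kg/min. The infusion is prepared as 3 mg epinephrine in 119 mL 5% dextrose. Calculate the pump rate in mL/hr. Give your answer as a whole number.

14 mL/hr

Dose = 0.045 mcg/kg/min × 126.4 kg = 5.688 mcg/min
5.688 mcg/min × 60 min/hr = 341.28 mcg/hr
Concentration = 3 mg ÷ 119 mL = 0.02521008 mg/mL = 25.21008 mcg/mL
Rate = 341.28 mcg/hr ÷ 25.21008 mcg/mL = 13.53744 mL/hr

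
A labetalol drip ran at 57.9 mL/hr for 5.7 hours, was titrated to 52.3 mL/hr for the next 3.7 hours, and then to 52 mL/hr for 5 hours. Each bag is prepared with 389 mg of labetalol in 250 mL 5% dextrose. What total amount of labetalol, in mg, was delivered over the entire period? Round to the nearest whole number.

1219 mg

Concentration = 389 mg ÷ 250 mL = 1.556 mg/mL
Stage 1: 57.9 mL/hr × 5.7 hr = 330.03 mL → 330.03 mL × 1.556 mg/mL = 513.5267 mg
Stage 2: 52.3 mL/hr × 3.7 hr = 193.51 mL → 193.51 mL × 1.556 mg/mL = 301.1016 mg
Stage 3: 52 mL/hr × 5 hr = 260 mL → 260 mL × 1.556 mg/mL = 404.56 mg
Total = 513.5267 + 301.1016 + 404.56 = 1219.188 mg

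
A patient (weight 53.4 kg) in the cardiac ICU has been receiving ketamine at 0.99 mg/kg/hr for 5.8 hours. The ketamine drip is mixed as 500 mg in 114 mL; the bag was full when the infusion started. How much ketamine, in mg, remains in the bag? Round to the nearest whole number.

Dose = 0.99 mg/kg/hr × 53.4 kg = 52.866 mg/hr
Concentration = 500 mg ÷ 114 mL = 4.385965 mg/mL
Rate = 52.866 mg/hr ÷ 4.385965 mg/mL = 12.05345 mL/hr
Volume infused = 12.05345 mL/hr × 5.8 hr = 69.91 mL
Volume remaining = 114 − 69.91 = 44.09 mL
Drug remaining = 44.09 mL × 4.385965 mg/mL = 193.3772 mg

193 mg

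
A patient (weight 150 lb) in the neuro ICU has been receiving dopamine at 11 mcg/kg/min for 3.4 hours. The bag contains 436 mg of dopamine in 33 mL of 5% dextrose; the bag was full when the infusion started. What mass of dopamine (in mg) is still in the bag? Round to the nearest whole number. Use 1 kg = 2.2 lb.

Weight = 150 lb ÷ 2.2 lb/kg = 68.18182 kg
Dose = 11 mcg/kg/min × 68.18182 kg = 750 mcg/min
750 mcg/min × 60 min/hr = 45000 mcg/hr
Concentration = 436 mg ÷ 33 mL = 13.21212 mg/mL = 13212.12 mcg/mL
Rate = 45000 mcg/hr ÷ 13212.12 mcg/mL = 3.405963 mL/hr
Volume infused = 3.405963 mL/hr × 3.4 hr = 11.58028 mL
Volume remaining = 33 − 11.58028 = 21.41972 mL
Drug remaining = 21.41972 mL × 13212.12 mcg/mL = 283000 mcg = 283 mg

283 mg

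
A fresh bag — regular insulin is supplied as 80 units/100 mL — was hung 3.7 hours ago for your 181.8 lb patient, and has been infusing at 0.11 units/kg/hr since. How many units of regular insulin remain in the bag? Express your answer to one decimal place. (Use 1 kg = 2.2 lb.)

Weight = 181.8 lb ÷ 2.2 lb/kg = 82.63636 kg
Dose = 0.11 units/kg/hr × 82.63636 kg = 9.09 units/hr
Concentration = 80 units ÷ 100 mL = 0.8 units/mL
Rate = 9.09 units/hr ÷ 0.8 units/mL = 11.3625 mL/hr
Volume infused = 11.3625 mL/hr × 3.7 hr = 42.04125 mL
Volume remaining = 100 − 42.04125 = 57.95875 mL
Drug remaining = 57.95875 mL × 0.8 units/mL = 46.367 units

46.4 units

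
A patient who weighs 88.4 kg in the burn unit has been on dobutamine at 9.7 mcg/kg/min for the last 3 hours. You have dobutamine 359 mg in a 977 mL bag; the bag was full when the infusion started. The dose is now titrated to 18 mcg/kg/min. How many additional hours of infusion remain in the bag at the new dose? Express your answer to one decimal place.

Initial rate:
Dose = 9.7 mcg/kg/min × 88.4 kg = 857.48 mcg/min
857.48 mcg/min × 60 min/hr = 51448.8 mcg/hr
Concentration = 359 mg ÷ 977 mL = 0.3674514 mg/mL = 367.4514 mcg/mL
Rate = 51448.8 mcg/hr ÷ 367.4514 mcg/mL = 140.0153 mL/hr
Volume infused so far = 140.0153 mL/hr × 3 hr = 420.0458 mL
Volume remaining = 977 − 420.0458 = 556.9542 mL
New rate:
Dose = 18 mcg/kg/min × 88.4 kg = 1591.2 mcg/min
1591.2 mcg/min × 60 min/hr = 95472 mcg/hr
Rate = 95472 mcg/hr ÷ 367.4514 mcg/mL = 259.8221 mL/hr
Time remaining = 556.9542 mL ÷ 259.8221 mL/hr = 2.143598 hr

2.1 hours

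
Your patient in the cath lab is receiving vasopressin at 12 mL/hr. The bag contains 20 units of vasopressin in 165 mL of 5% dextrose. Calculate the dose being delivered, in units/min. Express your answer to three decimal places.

Concentration = 20 units ÷ 165 mL = 0.1212121 units/mL
Drug rate = 12 mL/hr × 0.1212121 units/mL = 1.454545 units/hr
1.454545 units/hr ÷ 60 min/hr = 0.02424242 units/min

0.024 units/min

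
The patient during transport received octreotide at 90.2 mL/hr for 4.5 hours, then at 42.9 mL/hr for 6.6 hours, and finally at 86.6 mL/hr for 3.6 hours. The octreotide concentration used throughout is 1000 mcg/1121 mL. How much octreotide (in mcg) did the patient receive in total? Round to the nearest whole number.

893 mcg

Concentration = 1000 mcg ÷ 1121 mL = 0.8920607 mcg/mL
Stage 1: 90.2 mL/hr × 4.5 hr = 405.9 mL → 405.9 mL × 0.8920607 mcg/mL = 362.0874 mcg
Stage 2: 42.9 mL/hr × 6.6 hr = 283.14 mL → 283.14 mL × 0.8920607 mcg/mL = 252.5781 mcg
Stage 3: 86.6 mL/hr × 3.6 hr = 311.76 mL → 311.76 mL × 0.8920607 mcg/mL = 278.1088 mcg
Total = 362.0874 + 252.5781 + 278.1088 = 892.7743 mcg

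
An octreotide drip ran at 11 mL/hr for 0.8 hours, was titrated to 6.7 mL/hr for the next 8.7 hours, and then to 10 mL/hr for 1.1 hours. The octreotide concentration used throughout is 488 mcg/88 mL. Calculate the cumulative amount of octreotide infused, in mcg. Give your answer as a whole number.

433 mcg

Concentration = 488 mcg ÷ 88 mL = 5.545455 mcg/mL
Stage 1: 11 mL/hr × 0.8 hr = 8.8 mL → 8.8 mL × 5.545455 mcg/mL = 48.8 mcg
Stage 2: 6.7 mL/hr × 8.7 hr = 58.29 mL → 58.29 mL × 5.545455 mcg/mL = 323.2445 mcg
Stage 3: 10 mL/hr × 1.1 hr = 11 mL → 11 mL × 5.545455 mcg/mL = 61 mcg
Total = 48.8 + 323.2445 + 61 = 433.0445 mcg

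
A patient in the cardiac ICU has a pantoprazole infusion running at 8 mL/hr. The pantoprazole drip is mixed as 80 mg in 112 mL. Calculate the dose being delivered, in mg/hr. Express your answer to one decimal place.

Concentration = 80 mg ÷ 112 mL = 0.7142857 mg/mL
Drug rate = 8 mL/hr × 0.7142857 mg/mL = 5.714286 mg/hr

5.7 mg/hr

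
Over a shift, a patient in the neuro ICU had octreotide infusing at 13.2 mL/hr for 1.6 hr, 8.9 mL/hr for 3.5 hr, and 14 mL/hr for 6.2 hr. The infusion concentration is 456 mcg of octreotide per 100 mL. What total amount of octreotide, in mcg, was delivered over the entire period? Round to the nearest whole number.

634 mcg

Concentration = 456 mcg ÷ 100 mL = 4.56 mcg/mL
Stage 1: 13.2 mL/hr × 1.6 hr = 21.12 mL → 21.12 mL × 4.56 mcg/mL = 96.3072 mcg
Stage 2: 8.9 mL/hr × 3.5 hr = 31.15 mL → 31.15 mL × 4.56 mcg/mL = 142.044 mcg
Stage 3: 14 mL/hr × 6.2 hr = 86.8 mL → 86.8 mL × 4.56 mcg/mL = 395.808 mcg
Total = 96.3072 + 142.044 + 395.808 = 634.1592 mcg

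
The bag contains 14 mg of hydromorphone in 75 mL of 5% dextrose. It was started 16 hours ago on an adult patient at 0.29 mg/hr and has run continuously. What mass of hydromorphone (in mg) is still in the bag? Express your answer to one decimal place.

9.4 mg

Concentration = 14 mg ÷ 75 mL = 0.1866667 mg/mL
Rate = 0.29 mg/hr ÷ 0.1866667 mg/mL = 1.553571 mL/hr
Volume infused = 1.553571 mL/hr × 16 hr = 24.85714 mL
Volume remaining = 75 − 24.85714 = 50.14286 mL
Drug remaining = 50.14286 mL × 0.1866667 mg/mL = 9.36 mg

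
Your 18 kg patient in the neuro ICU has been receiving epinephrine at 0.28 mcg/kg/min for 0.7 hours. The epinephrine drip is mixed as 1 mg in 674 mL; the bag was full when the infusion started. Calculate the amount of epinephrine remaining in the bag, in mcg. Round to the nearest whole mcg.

Dose = 0.28 mcg/kg/min × 18 kg = 5.04 mcg/min
5.04 mcg/min × 60 min/hr = 302.4 mcg/hr
Concentration = 1 mg ÷ 674 mL = 0.00148368 mg/mL = 1.48368 mcg/mL
Rate = 302.4 mcg/hr ÷ 1.48368 mcg/mL = 203.8176 mL/hr
Volume infused = 203.8176 mL/hr × 0.7 hr = 142.6723 mL
Volume remaining = 674 − 142.6723 = 531.3277 mL
Drug remaining = 531.3277 mL × 1.48368 mcg/mL = 788.32 mcg

788 mcg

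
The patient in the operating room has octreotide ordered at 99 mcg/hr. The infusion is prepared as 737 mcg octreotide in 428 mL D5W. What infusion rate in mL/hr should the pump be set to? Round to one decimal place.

57.5 mL/hr

Concentration = 737 mcg ÷ 428 mL = 1.721963 mcg/mL
Rate = 99 mcg/hr ÷ 1.721963 mcg/mL = 57.49254 mL/hr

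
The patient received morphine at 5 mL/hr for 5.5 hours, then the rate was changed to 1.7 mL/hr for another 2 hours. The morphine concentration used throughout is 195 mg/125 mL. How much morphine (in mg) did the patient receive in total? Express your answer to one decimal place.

48.2 mg

Concentration = 195 mg ÷ 125 mL = 1.56 mg/mL
Stage 1: 5 mL/hr × 5.5 hr = 27.5 mL → 27.5 mL × 1.56 mg/mL = 42.9 mg
Stage 2: 1.7 mL/hr × 2 hr = 3.4 mL → 3.4 mL × 1.56 mg/mL = 5.304 mg
Total = 42.9 + 5.304 = 48.204 mg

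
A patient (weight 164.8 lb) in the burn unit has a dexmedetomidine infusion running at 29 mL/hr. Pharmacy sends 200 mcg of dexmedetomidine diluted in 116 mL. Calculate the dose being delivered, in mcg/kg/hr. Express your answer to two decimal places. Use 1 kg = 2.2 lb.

Weight = 164.8 lb ÷ 2.2 lb/kg = 74.90909 kg
Concentration = 200 mcg ÷ 116 mL = 1.724138 mcg/mL
Drug rate = 29 mL/hr × 1.724138 mcg/mL = 50 mcg/hr
50 mcg/hr ÷ 74.90909 kg = 0.6674757 mcg/kg/hr

0.67 mcg/kg/hr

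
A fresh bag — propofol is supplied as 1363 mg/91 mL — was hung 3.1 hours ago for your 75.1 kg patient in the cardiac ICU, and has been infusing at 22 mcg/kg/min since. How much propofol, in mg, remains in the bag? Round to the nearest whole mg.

Dose = 22 mcg/kg/min × 75.1 kg = 1652.2 mcg/min
1652.2 mcg/min × 60 min/hr = 99132 mcg/hr
Concentration = 1363 mg ÷ 91 mL = 14.97802 mg/mL = 14978.02 mcg/mL
Rate = 99132 mcg/hr ÷ 14978.02 mcg/mL = 6.618497 mL/hr
Volume infused = 6.618497 mL/hr × 3.1 hr = 20.51734 mL
Volume remaining = 91 − 20.51734 = 70.48266 mL
Drug remaining = 70.48266 mL × 14978.02 mcg/mL = 1055691 mcg = 1055.691 mg

1056 mg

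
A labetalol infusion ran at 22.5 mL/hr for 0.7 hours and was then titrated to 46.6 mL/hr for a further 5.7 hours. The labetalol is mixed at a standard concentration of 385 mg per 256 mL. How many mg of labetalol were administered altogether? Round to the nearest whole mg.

423 mg

Concentration = 385 mg ÷ 256 mL = 1.503906 mg/mL
Stage 1: 22.5 mL/hr × 0.7 hr = 15.75 mL → 15.75 mL × 1.503906 mg/mL = 23.68652 mg
Stage 2: 46.6 mL/hr × 5.7 hr = 265.62 mL → 265.62 mL × 1.503906 mg/mL = 399.4676 mg
Total = 23.68652 + 399.4676 = 423.1541 mg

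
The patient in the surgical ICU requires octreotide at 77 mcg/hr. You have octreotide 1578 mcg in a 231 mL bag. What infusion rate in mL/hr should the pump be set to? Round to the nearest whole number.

Concentration = 1578 mcg ÷ 231 mL = 6.831169 mcg/mL
Rate = 77 mcg/hr ÷ 6.831169 mcg/mL = 11.27186 mL/hr

11 mL/hr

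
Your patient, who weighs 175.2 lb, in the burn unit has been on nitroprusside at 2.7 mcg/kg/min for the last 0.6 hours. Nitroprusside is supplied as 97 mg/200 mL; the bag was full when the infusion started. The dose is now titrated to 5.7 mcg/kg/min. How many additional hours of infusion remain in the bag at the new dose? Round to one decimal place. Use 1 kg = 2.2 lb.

Initial rate:
Weight = 175.2 lb ÷ 2.2 lb/kg = 79.63636 kg
Dose = 2.7 mcg/kg/min × 79.63636 kg = 215.0182 mcg/min
215.0182 mcg/min × 60 min/hr = 12901.09 mcg/hr
Concentration = 97 mg ÷ 200 mL = 0.485 mg/mL = 485 mcg/mL
Rate = 12901.09 mcg/hr ÷ 485 mcg/mL = 26.60019 mL/hr
Volume infused so far = 26.60019 mL/hr × 0.6 hr = 15.96011 mL
Volume remaining = 200 − 15.96011 = 184.0399 mL
New rate:
Dose = 5.7 mcg/kg/min × 79.63636 kg = 453.9273 mcg/min
453.9273 mcg/min × 60 min/hr = 27235.64 mcg/hr
Rate = 27235.64 mcg/hr ÷ 485 mcg/mL = 56.15595 mL/hr
Time remaining = 184.0399 mL ÷ 56.15595 mL/hr = 3.2773 hr

3.3 hours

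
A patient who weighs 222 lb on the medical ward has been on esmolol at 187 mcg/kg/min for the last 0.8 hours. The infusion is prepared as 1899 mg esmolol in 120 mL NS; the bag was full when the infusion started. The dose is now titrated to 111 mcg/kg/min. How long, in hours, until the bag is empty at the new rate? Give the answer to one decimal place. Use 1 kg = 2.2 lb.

Initial rate:
Weight = 222 lb ÷ 2.2 lb/kg = 100.9091 kg
Dose = 187 mcg/kg/min × 100.9091 kg = 18870 mcg/min
18870 mcg/min × 60 min/hr = 1132200 mcg/hr
Concentration = 1899 mg ÷ 120 mL = 15.825 mg/mL = 15825 mcg/mL
Rate = 1132200 mcg/hr ÷ 15825 mcg/mL = 71.54502 mL/hr
Volume infused so far = 71.54502 mL/hr × 0.8 hr = 57.23602 mL
Volume remaining = 120 − 57.23602 = 62.76398 mL
New rate:
Dose = 111 mcg/kg/min × 100.9091 kg = 11200.91 mcg/min
11200.91 mcg/min × 60 min/hr = 672054.5 mcg/hr
Rate = 672054.5 mcg/hr ÷ 15825 mcg/mL = 42.4679 mL/hr
Time remaining = 62.76398 mL ÷ 42.4679 mL/hr = 1.477916 hr

1.5 hours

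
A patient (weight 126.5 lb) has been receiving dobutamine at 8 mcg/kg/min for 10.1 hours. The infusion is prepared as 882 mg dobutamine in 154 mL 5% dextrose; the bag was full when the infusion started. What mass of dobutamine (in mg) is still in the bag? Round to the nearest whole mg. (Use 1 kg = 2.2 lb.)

603 mg

Weight = 126.5 lb ÷ 2.2 lb/kg = 57.5 kg
Dose = 8 mcg/kg/min × 57.5 kg = 460 mcg/min
460 mcg/min × 60 min/hr = 27600 mcg/hr
Concentration = 882 mg ÷ 154 mL = 5.727273 mg/mL = 5727.273 mcg/mL
Rate = 27600 mcg/hr ÷ 5727.273 mcg/mL = 4.819048 mL/hr
Volume infused = 4.819048 mL/hr × 10.1 hr = 48.67238 mL
Volume remaining = 154 − 48.67238 = 105.3276 mL
Drug remaining = 105.3276 mL × 5727.273 mcg/mL = 603240 mcg = 603.24 mg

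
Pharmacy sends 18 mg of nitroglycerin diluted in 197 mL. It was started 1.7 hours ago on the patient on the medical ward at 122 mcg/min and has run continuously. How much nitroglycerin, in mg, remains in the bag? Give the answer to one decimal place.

5.6 mg

122 mcg/min × 60 min/hr = 7320 mcg/hr
Concentration = 18 mg ÷ 197 mL = 0.09137056 mg/mL = 91.37056 mcg/mL
Rate = 7320 mcg/hr ÷ 91.37056 mcg/mL = 80.11333 mL/hr
Volume infused = 80.11333 mL/hr × 1.7 hr = 136.1927 mL
Volume remaining = 197 − 136.1927 = 60.80733 mL
Drug remaining = 60.80733 mL × 91.37056 mcg/mL = 5556 mcg = 5.556 mg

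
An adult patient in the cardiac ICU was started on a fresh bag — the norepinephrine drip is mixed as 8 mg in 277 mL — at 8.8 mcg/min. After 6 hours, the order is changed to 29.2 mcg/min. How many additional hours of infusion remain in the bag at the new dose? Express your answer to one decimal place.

Initial rate:
8.8 mcg/min × 60 min/hr = 528 mcg/hr
Concentration = 8 mg ÷ 277 mL = 0.02888087 mg/mL = 28.88087 mcg/mL
Rate = 528 mcg/hr ÷ 28.88087 mcg/mL = 18.282 mL/hr
Volume infused so far = 18.282 mL/hr × 6 hr = 109.692 mL
Volume remaining = 277 − 109.692 = 167.308 mL
New rate:
29.2 mcg/min × 60 min/hr = 1752 mcg/hr
Rate = 1752 mcg/hr ÷ 28.88087 mcg/mL = 60.663 mL/hr
Time remaining = 167.308 mL ÷ 60.663 mL/hr = 2.757991 hr

2.8 hours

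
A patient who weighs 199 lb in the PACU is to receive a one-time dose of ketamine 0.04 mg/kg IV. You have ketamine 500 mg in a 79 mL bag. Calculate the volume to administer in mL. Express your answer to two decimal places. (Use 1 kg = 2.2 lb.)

Weight = 199 lb ÷ 2.2 lb/kg = 90.45455 kg
Dose = 0.04 mg/kg × 90.45455 kg = 3.618182 mg
Concentration = 500 mg ÷ 79 mL = 6.329114 mg/mL
Volume = 3.618182 mg ÷ 6.329114 mg/mL = 0.5716727 mL

0.57 mL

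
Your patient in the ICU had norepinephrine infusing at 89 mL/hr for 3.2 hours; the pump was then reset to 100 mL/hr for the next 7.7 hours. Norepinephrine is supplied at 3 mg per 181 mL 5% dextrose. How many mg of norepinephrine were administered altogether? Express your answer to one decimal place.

17.5 mg

Concentration = 3 mg ÷ 181 mL = 0.01657459 mg/mL
Stage 1: 89 mL/hr × 3.2 hr = 284.8 mL → 284.8 mL × 0.01657459 mg/mL = 4.720442 mg
Stage 2: 100 mL/hr × 7.7 hr = 770 mL → 770 mL × 0.01657459 mg/mL = 12.76243 mg
Total = 4.720442 + 12.76243 = 17.48287 mg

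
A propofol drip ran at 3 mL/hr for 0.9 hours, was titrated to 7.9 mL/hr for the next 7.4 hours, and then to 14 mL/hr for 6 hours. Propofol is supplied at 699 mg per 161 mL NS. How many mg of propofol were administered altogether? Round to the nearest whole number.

630 mg

Concentration = 699 mg ÷ 161 mL = 4.341615 mg/mL
Stage 1: 3 mL/hr × 0.9 hr = 2.7 mL → 2.7 mL × 4.341615 mg/mL = 11.72236 mg
Stage 2: 7.9 mL/hr × 7.4 hr = 58.46 mL → 58.46 mL × 4.341615 mg/mL = 253.8108 mg
Stage 3: 14 mL/hr × 6 hr = 84 mL → 84 mL × 4.341615 mg/mL = 364.6957 mg
Total = 11.72236 + 253.8108 + 364.6957 = 630.2288 mg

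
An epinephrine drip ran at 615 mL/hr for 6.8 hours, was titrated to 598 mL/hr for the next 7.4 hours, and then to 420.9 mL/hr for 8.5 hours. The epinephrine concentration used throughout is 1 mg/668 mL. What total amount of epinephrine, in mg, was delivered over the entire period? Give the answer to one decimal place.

18.2 mg

Concentration = 1 mg ÷ 668 mL = 0.001497006 mg/mL
Stage 1: 615 mL/hr × 6.8 hr = 4182 mL → 4182 mL × 0.001497006 mg/mL = 6.260479 mg
Stage 2: 598 mL/hr × 7.4 hr = 4425.2 mL → 4425.2 mL × 0.001497006 mg/mL = 6.624551 mg
Stage 3: 420.9 mL/hr × 8.5 hr = 3577.65 mL → 3577.65 mL × 0.001497006 mg/mL = 5.355763 mg
Total = 6.260479 + 6.624551 + 5.355763 = 18.24079 mg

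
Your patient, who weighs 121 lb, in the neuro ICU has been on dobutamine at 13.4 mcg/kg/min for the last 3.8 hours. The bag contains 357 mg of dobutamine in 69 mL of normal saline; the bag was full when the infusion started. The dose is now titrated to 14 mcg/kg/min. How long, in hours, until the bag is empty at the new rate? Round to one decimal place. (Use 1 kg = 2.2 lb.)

Initial rate:
Weight = 121 lb ÷ 2.2 lb/kg = 55 kg
Dose = 13.4 mcg/kg/min × 55 kg = 737 mcg/min
737 mcg/min × 60 min/hr = 44220 mcg/hr
Concentration = 357 mg ÷ 69 mL = 5.173913 mg/mL = 5173.913 mcg/mL
Rate = 44220 mcg/hr ÷ 5173.913 mcg/mL = 8.546723 mL/hr
Volume infused so far = 8.546723 mL/hr × 3.8 hr = 32.47755 mL
Volume remaining = 69 − 32.47755 = 36.52245 mL
New rate:
Dose = 14 mcg/kg/min × 55 kg = 770 mcg/min
770 mcg/min × 60 min/hr = 46200 mcg/hr
Rate = 46200 mcg/hr ÷ 5173.913 mcg/mL = 8.929412 mL/hr
Time remaining = 36.52245 mL ÷ 8.929412 mL/hr = 4.09013 hr

4.1 hours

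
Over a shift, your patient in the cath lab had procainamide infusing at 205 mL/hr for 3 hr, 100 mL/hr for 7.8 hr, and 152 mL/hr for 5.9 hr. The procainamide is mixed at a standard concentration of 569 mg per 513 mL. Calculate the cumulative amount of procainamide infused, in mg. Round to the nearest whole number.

2542 mg

Concentration = 569 mg ÷ 513 mL = 1.109162 mg/mL
Stage 1: 205 mL/hr × 3 hr = 615 mL → 615 mL × 1.109162 mg/mL = 682.1345 mg
Stage 2: 100 mL/hr × 7.8 hr = 780 mL → 780 mL × 1.109162 mg/mL = 865.1462 mg
Stage 3: 152 mL/hr × 5.9 hr = 896.8 mL → 896.8 mL × 1.109162 mg/mL = 994.6963 mg
Total = 682.1345 + 865.1462 + 994.6963 = 2541.977 mg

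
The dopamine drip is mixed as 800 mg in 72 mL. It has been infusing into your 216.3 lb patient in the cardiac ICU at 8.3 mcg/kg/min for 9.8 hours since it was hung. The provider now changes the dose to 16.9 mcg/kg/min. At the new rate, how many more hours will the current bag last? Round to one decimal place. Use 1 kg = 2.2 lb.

Initial rate:
Weight = 216.3 lb ÷ 2.2 lb/kg = 98.31818 kg
Dose = 8.3 mcg/kg/min × 98.31818 kg = 816.0409 mcg/min
816.0409 mcg/min × 60 min/hr = 48962.45 mcg/hr
Concentration = 800 mg ÷ 72 mL = 11.11111 mg/mL = 11111.11 mcg/mL
Rate = 48962.45 mcg/hr ÷ 11111.11 mcg/mL = 4.406621 mL/hr
Volume infused so far = 4.406621 mL/hr × 9.8 hr = 43.18488 mL
Volume remaining = 72 − 43.18488 = 28.81512 mL
New rate:
Dose = 16.9 mcg/kg/min × 98.31818 kg = 1661.577 mcg/min
1661.577 mcg/min × 60 min/hr = 99694.64 mcg/hr
Rate = 99694.64 mcg/hr ÷ 11111.11 mcg/mL = 8.972517 mL/hr
Time remaining = 28.81512 mL ÷ 8.972517 mL/hr = 3.211486 hr

3.2 hours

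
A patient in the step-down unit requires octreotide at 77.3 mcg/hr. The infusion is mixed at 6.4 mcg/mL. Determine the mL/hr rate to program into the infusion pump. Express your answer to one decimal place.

Rate = 77.3 mcg/hr ÷ 6.4 mcg/mL = 12.07812 mL/hr

12.1 mL/hr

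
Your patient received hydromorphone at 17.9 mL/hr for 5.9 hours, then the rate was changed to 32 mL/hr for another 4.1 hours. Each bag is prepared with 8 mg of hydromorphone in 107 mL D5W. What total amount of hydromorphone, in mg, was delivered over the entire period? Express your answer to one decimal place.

Concentration = 8 mg ÷ 107 mL = 0.07476636 mg/mL
Stage 1: 17.9 mL/hr × 5.9 hr = 105.61 mL → 105.61 mL × 0.07476636 mg/mL = 7.896075 mg
Stage 2: 32 mL/hr × 4.1 hr = 131.2 mL → 131.2 mL × 0.07476636 mg/mL = 9.809346 mg
Total = 7.896075 + 9.809346 = 17.70542 mg

17.7 mg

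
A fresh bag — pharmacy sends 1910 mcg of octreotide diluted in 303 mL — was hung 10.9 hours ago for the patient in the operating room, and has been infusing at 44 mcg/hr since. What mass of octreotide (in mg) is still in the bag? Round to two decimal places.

Concentration = 1910 mcg ÷ 303 mL = 6.30363 mcg/mL
Rate = 44 mcg/hr ÷ 6.30363 mcg/mL = 6.980105 mL/hr
Volume infused = 6.980105 mL/hr × 10.9 hr = 76.08314 mL
Volume remaining = 303 − 76.08314 = 226.9169 mL
Drug remaining = 226.9169 mL × 6.30363 mcg/mL = 1430.4 mcg = 1.4304 mg

1.43 mg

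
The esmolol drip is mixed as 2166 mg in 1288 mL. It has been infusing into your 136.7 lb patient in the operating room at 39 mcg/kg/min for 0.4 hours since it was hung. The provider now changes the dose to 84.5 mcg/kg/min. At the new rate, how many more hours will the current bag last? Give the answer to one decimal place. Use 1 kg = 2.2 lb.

Initial rate:
Weight = 136.7 lb ÷ 2.2 lb/kg = 62.13636 kg
Dose = 39 mcg/kg/min × 62.13636 kg = 2423.318 mcg/min
2423.318 mcg/min × 60 min/hr = 145399.1 mcg/hr
Concentration = 2166 mg ÷ 1288 mL = 1.681677 mg/mL = 1681.677 mcg/mL
Rate = 145399.1 mcg/hr ÷ 1681.677 mcg/mL = 86.46077 mL/hr
Volume infused so far = 86.46077 mL/hr × 0.4 hr = 34.58431 mL
Volume remaining = 1288 − 34.58431 = 1253.416 mL
New rate:
Dose = 84.5 mcg/kg/min × 62.13636 kg = 5250.523 mcg/min
5250.523 mcg/min × 60 min/hr = 315031.4 mcg/hr
Rate = 315031.4 mcg/hr ÷ 1681.677 mcg/mL = 187.3317 mL/hr
Time remaining = 1253.416 mL ÷ 187.3317 mL/hr = 6.690891 hr

6.7 hours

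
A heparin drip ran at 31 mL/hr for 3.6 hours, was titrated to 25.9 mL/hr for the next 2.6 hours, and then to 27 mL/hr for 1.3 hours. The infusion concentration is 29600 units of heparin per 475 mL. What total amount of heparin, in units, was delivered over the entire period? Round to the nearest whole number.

Concentration = 29600 units ÷ 475 mL = 62.31579 units/mL
Stage 1: 31 mL/hr × 3.6 hr = 111.6 mL → 111.6 mL × 62.31579 units/mL = 6954.442 units
Stage 2: 25.9 mL/hr × 2.6 hr = 67.34 mL → 67.34 mL × 62.31579 units/mL = 4196.345 units
Stage 3: 27 mL/hr × 1.3 hr = 35.1 mL → 35.1 mL × 62.31579 units/mL = 2187.284 units
Total = 6954.442 + 4196.345 + 2187.284 = 13338.07 units

13338 units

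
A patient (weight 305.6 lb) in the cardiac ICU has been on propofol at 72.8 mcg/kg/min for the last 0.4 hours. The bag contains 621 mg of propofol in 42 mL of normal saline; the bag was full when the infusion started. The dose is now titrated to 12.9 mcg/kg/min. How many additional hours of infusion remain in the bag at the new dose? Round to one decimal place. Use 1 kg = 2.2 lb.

Initial rate:
Weight = 305.6 lb ÷ 2.2 lb/kg = 138.9091 kg
Dose = 72.8 mcg/kg/min × 138.9091 kg = 10112.58 mcg/min
10112.58 mcg/min × 60 min/hr = 606754.9 mcg/hr
Concentration = 621 mg ÷ 42 mL = 14.78571 mg/mL = 14785.71 mcg/mL
Rate = 606754.9 mcg/hr ÷ 14785.71 mcg/mL = 41.03656 mL/hr
Volume infused so far = 41.03656 mL/hr × 0.4 hr = 16.41463 mL
Volume remaining = 42 − 16.41463 = 25.58537 mL
New rate:
Dose = 12.9 mcg/kg/min × 138.9091 kg = 1791.927 mcg/min
1791.927 mcg/min × 60 min/hr = 107515.6 mcg/hr
Rate = 107515.6 mcg/hr ÷ 14785.71 mcg/mL = 7.271589 mL/hr
Time remaining = 25.58537 mL ÷ 7.271589 mL/hr = 3.51854 hr

3.5 hours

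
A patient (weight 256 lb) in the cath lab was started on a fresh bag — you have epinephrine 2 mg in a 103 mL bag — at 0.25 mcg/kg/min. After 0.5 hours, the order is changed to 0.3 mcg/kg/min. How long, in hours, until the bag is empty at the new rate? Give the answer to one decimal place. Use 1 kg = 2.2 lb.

0.5 hours

Initial rate:
Weight = 256 lb ÷ 2.2 lb/kg = 116.3636 kg
Dose = 0.25 mcg/kg/min × 116.3636 kg = 29.09091 mcg/min
29.09091 mcg/min × 60 min/hr = 1745.455 mcg/hr
Concentration = 2 mg ÷ 103 mL = 0.01941748 mg/mL = 19.41748 mcg/mL
Rate = 1745.455 mcg/hr ÷ 19.41748 mcg/mL = 89.89091 mL/hr
Volume infused so far = 89.89091 mL/hr × 0.5 hr = 44.94545 mL
Volume remaining = 103 − 44.94545 = 58.05455 mL
New rate:
Dose = 0.3 mcg/kg/min × 116.3636 kg = 34.90909 mcg/min
34.90909 mcg/min × 60 min/hr = 2094.545 mcg/hr
Rate = 2094.545 mcg/hr ÷ 19.41748 mcg/mL = 107.8691 mL/hr
Time remaining = 58.05455 mL ÷ 107.8691 mL/hr = 0.5381944 hr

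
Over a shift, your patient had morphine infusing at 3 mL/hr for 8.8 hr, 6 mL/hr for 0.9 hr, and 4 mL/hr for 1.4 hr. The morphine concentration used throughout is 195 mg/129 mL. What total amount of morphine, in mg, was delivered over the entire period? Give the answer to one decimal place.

Concentration = 195 mg ÷ 129 mL = 1.511628 mg/mL
Stage 1: 3 mL/hr × 8.8 hr = 26.4 mL → 26.4 mL × 1.511628 mg/mL = 39.90698 mg
Stage 2: 6 mL/hr × 0.9 hr = 5.4 mL → 5.4 mL × 1.511628 mg/mL = 8.162791 mg
Stage 3: 4 mL/hr × 1.4 hr = 5.6 mL → 5.6 mL × 1.511628 mg/mL = 8.465116 mg
Total = 39.90698 + 8.162791 + 8.465116 = 56.53488 mg

56.5 mg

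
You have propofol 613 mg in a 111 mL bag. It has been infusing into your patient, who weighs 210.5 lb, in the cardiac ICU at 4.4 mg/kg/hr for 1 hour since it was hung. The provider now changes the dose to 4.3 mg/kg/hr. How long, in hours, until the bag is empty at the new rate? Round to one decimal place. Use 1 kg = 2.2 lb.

0.5 hours

Initial rate:
Weight = 210.5 lb ÷ 2.2 lb/kg = 95.68182 kg
Dose = 4.4 mg/kg/hr × 95.68182 kg = 421 mg/hr
Concentration = 613 mg ÷ 111 mL = 5.522523 mg/mL
Rate = 421 mg/hr ÷ 5.522523 mg/mL = 76.23328 mL/hr
Volume infused so far = 76.23328 mL/hr × 1 hr = 76.23328 mL
Volume remaining = 111 − 76.23328 = 34.76672 mL
New rate:
Dose = 4.3 mg/kg/hr × 95.68182 kg = 411.4318 mg/hr
Rate = 411.4318 mg/hr ÷ 5.522523 mg/mL = 74.5007 mL/hr
Time remaining = 34.76672 mL ÷ 74.5007 mL/hr = 0.466663 hr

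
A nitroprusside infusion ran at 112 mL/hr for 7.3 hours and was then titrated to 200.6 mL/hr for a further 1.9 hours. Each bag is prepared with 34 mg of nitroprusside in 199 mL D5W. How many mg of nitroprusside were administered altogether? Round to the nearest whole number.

205 mg

Concentration = 34 mg ÷ 199 mL = 0.1708543 mg/mL
Stage 1: 112 mL/hr × 7.3 hr = 817.6 mL → 817.6 mL × 0.1708543 mg/mL = 139.6905 mg
Stage 2: 200.6 mL/hr × 1.9 hr = 381.14 mL → 381.14 mL × 0.1708543 mg/mL = 65.1194 mg
Total = 139.6905 + 65.1194 = 204.8098 mg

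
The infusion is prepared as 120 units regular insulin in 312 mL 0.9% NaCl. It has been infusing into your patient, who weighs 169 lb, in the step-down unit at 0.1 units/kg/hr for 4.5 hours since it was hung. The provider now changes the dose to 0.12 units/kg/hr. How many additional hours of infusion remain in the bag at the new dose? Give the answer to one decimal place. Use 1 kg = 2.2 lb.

9.3 hours

Initial rate:
Weight = 169 lb ÷ 2.2 lb/kg = 76.81818 kg
Dose = 0.1 units/kg/hr × 76.81818 kg = 7.681818 units/hr
Concentration = 120 units ÷ 312 mL = 0.3846154 units/mL
Rate = 7.681818 units/hr ÷ 0.3846154 units/mL = 19.97273 mL/hr
Volume infused so far = 19.97273 mL/hr × 4.5 hr = 89.87727 mL
Volume remaining = 312 − 89.87727 = 222.1227 mL
New rate:
Dose = 0.12 units/kg/hr × 76.81818 kg = 9.218182 units/hr
Rate = 9.218182 units/hr ÷ 0.3846154 units/mL = 23.96727 mL/hr
Time remaining = 222.1227 mL ÷ 23.96727 mL/hr = 9.267751 hr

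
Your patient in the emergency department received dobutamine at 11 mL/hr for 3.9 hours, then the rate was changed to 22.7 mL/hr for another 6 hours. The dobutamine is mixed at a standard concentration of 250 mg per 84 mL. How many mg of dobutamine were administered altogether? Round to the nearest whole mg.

533 mg

Concentration = 250 mg ÷ 84 mL = 2.97619 mg/mL
Stage 1: 11 mL/hr × 3.9 hr = 42.9 mL → 42.9 mL × 2.97619 mg/mL = 127.6786 mg
Stage 2: 22.7 mL/hr × 6 hr = 136.2 mL → 136.2 mL × 2.97619 mg/mL = 405.3571 mg
Total = 127.6786 + 405.3571 = 533.0357 mg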